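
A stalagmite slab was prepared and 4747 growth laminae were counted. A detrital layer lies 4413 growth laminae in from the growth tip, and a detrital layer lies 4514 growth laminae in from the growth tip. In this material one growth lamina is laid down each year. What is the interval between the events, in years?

101 years

Separation: 4514 − 4413 = 101 growth laminae.
That is 101 years at one growth lamina per year.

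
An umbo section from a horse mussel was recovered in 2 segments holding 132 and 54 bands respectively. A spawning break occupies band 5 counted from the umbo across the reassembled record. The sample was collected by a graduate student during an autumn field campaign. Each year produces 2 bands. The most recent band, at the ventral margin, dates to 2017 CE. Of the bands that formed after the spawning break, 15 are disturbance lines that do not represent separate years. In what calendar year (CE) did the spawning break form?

1934 CE

Total bands = 132 + 54 = 186.
Between band 5 and the ventral margin there are 186 − 5 = 181 bands.
Excluding 15 false bands: 181 − 15 = 166.
With 2 bands per year, 166 / 2 = 83 years.
Counting back 83 years from 2017 CE places the spawning break in 2017 − 83 = 1934 CE.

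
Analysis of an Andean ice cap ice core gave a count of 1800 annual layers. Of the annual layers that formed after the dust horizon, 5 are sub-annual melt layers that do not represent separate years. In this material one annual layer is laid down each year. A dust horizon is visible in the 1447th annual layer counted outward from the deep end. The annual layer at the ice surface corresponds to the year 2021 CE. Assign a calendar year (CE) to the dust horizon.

1673 CE

Between annual layer 1447 and the ice surface there are 1800 − 1447 = 353 annual layers.
353 − 5 false = 348 true annual layers after the dust horizon.
2021 − 348 = 1673 CE.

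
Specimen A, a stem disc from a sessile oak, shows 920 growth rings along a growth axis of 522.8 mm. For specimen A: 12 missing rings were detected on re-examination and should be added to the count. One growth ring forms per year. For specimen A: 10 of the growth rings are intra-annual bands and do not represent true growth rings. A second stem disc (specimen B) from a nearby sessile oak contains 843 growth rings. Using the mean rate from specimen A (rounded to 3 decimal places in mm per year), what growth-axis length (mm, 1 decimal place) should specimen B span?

478.0 mm

Specimen A: after corrections the count is 920 − 10 + 12 = 922 growth rings.
A: Mean rate = 522.8 mm / 922 years ≈ 0.567 mm per year.
For B, 0.567 mm/year × 843 years = 478.0 mm.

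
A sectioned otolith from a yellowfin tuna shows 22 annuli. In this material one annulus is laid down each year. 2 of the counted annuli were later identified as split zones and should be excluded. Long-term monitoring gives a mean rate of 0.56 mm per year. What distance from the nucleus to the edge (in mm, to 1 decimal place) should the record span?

11.2 mm

Adjusted count: 22 − 2 = 20 annuli.
Length ≈ 0.56 × 20 = 11.2 mm.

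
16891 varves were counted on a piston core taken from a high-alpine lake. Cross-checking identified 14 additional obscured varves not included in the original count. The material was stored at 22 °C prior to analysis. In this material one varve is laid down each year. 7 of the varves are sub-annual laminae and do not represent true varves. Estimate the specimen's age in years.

Adjusted count: 16891 − 7 + 14 = 16898 varves.
One varve per year makes the duration 16898 years.

16898 years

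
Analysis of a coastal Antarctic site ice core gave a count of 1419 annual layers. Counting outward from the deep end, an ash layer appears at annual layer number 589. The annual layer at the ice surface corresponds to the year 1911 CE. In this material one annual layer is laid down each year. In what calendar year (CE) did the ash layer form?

1081 CE

The ash layer sits at annual layer 589 from the deep end, so 1419 − 589 = 830 annual layers formed after it.
1911 − 830 = 1081 CE.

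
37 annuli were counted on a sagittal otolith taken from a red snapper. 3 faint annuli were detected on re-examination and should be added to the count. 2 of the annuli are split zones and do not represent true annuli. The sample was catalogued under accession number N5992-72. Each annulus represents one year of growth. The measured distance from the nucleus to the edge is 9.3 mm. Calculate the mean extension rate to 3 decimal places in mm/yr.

Adjusted count: 37 − 2 + 3 = 38 annuli.
Extension rate ≈ 9.3 / 38 = 0.245 mm/yr.

0.245 mm/yr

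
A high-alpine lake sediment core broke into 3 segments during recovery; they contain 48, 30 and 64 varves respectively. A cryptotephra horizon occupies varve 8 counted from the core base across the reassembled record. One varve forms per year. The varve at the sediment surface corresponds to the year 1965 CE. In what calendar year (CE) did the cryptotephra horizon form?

Total varves = 48 + 30 + 64 = 142.
142 − 8 = 134 varves lie beyond the cryptotephra horizon toward the sediment surface.
Counting back 134 years from 1965 CE places the cryptotephra horizon in 1965 − 134 = 1831 CE.

1831 CE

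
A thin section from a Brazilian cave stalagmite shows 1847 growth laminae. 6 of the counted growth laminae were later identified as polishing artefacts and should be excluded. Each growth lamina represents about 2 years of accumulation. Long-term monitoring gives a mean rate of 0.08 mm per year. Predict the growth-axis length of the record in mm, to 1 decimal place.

True growth lamina count = 1847 − 6 = 1841.
At 2 years per growth lamina, 1841 × 2 = 3682 years.
3682 years at 0.08 mm/year gives 0.08 × 3682 = 294.6 mm.

294.6 mm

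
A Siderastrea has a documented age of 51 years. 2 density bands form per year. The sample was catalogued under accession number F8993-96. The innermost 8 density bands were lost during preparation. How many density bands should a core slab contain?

With 2 density bands per year, 51 years would produce 51 × 2 = 102 density bands.
102 − 8 missed = 94 density bands expected in the prepared section.

94 density bands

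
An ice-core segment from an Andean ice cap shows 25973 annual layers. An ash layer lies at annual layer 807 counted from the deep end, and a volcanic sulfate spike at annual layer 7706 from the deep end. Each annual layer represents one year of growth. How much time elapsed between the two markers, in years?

6899 years

Separation: 7706 − 807 = 6899 annual layers.
That is 6899 years at one annual layer per year.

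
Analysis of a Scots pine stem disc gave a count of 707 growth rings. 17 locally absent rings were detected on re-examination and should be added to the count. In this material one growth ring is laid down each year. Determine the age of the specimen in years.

Adjusted count: 707 + 17 = 724 growth rings.
One growth ring per year makes the duration 724 years.

724 years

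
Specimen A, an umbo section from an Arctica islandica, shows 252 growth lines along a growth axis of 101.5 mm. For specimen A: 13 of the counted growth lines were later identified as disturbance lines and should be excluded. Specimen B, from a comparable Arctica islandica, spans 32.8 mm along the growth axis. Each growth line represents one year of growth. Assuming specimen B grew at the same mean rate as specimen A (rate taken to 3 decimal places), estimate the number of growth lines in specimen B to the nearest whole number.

Specimen A: correcting the raw count gives 252 − 13 = 239 true growth lines.
A: Mean rate = 101.5 mm / 239 years ≈ 0.425 mm/year.
For B, 32.8 / 0.425 = 77.18 years ≈ 77 growth lines.

77 growth lines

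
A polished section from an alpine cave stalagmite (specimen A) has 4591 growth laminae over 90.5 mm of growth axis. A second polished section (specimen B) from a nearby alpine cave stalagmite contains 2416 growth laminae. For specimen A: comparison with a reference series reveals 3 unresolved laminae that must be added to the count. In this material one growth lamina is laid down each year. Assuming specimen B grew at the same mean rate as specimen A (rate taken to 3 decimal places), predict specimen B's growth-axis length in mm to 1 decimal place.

48.3 mm

Specimen A: correcting the raw count gives 4591 + 3 = 4594 true growth laminae.
A: 90.5 mm over 4594 years gives 90.5 / 4594 ≈ 0.020 mm/year.
B's length ≈ 0.020 × 2416 = 48.3 mm.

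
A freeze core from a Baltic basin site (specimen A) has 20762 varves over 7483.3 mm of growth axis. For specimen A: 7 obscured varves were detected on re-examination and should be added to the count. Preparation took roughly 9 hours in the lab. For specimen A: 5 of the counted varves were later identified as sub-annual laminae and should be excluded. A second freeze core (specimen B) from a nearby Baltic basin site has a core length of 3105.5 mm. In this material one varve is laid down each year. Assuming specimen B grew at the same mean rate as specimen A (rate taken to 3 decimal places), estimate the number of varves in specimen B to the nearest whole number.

Specimen A: adjusted count: 20762 − 5 + 7 = 20764 varves.
A: Mean rate = 7483.3 mm / 20764 years ≈ 0.360 mm per year.
For B, 3105.5 / 0.360 = 8626.39 years ≈ 8626 varves.

8626 varves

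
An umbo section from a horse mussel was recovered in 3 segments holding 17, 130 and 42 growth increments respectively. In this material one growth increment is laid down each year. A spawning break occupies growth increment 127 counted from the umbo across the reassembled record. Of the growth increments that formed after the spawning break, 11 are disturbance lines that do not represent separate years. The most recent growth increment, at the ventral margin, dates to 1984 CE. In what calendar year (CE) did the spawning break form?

1933 CE

Total growth increments = 17 + 130 + 42 = 189.
The spawning break sits at growth increment 127 from the umbo, so 189 − 127 = 62 growth increments formed after it.
Excluding 11 false growth increments: 62 − 11 = 51.
The growth increment at the ventral margin is 1984 CE, so the spawning break dates to 1984 − 51 = 1933 CE.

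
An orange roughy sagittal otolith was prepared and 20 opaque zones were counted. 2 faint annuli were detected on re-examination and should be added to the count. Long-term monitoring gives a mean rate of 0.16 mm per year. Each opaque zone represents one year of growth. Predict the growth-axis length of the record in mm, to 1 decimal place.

3.5 mm

Adjusted count: 20 + 2 = 22 opaque zones.
22 years at 0.16 mm/year gives 0.16 × 22 = 3.5 mm.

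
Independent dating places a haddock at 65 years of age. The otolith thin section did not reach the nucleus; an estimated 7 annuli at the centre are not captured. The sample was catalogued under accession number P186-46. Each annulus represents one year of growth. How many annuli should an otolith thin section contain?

At one annulus per year, 65 years correspond to 65 annuli.
Subtracting the 7 annuli not captured gives 65 − 7 = 58 annuli in the record.

58 annuli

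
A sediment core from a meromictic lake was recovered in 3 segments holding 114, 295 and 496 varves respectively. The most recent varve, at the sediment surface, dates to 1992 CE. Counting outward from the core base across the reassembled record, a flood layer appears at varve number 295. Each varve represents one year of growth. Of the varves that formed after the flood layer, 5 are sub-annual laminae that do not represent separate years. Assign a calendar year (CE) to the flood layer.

1387 CE

Total varves = 114 + 295 + 496 = 905.
The flood layer sits at varve 295 from the core base, so 905 − 295 = 610 varves formed after it.
Excluding 5 false varves: 610 − 5 = 605.
1992 − 605 = 1387 CE.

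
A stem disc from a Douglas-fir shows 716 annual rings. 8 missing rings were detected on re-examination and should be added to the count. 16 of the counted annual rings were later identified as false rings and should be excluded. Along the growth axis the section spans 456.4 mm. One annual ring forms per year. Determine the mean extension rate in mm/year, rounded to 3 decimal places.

Correcting the raw count gives 716 − 16 + 8 = 708 true annual rings.
Extension rate ≈ 456.4 / 708 = 0.645 mm/year.

0.645 mm/year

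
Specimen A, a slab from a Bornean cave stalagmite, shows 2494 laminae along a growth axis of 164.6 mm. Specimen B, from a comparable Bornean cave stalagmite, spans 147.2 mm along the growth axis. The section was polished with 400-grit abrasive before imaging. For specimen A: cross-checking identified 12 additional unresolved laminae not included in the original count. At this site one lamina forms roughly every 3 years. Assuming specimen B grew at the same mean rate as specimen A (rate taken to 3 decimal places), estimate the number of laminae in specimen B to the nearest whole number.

Specimen A: true lamina count = 2494 + 12 = 2506.
Specimen A: multiplying by 3 years per lamina: 2506 × 3 = 7518 years.
A: 164.6 mm over 7518 years gives 164.6 / 7518 ≈ 0.022 mm/year.
B spans 147.2 / 0.022 = 6690.91 years; at 3 years per lamina that is 6690.91 / 3 ≈ 2230 laminae.

2230 laminae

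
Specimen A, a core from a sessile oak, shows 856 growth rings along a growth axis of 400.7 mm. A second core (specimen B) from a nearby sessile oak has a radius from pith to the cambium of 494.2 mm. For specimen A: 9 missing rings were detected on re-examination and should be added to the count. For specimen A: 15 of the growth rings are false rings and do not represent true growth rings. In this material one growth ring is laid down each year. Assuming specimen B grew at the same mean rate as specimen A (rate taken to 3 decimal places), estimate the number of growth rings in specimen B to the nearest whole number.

1049 growth rings

Specimen A: true growth ring count = 856 − 15 + 9 = 850.
A: 400.7 mm over 850 years gives 400.7 / 850 ≈ 0.471 mm/yr.
Specimen B: 494.2 mm / 0.471 mm per year = 1049.26 years ≈ 1049 growth rings.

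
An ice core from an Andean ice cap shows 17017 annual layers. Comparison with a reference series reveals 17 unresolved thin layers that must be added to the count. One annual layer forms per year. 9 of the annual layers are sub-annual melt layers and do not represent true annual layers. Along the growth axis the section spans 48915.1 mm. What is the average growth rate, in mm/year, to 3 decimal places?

2.873 mm/year

True annual layer count = 17017 − 9 + 17 = 17025.
48915.1 mm over 17025 years gives 48915.1 / 17025 ≈ 2.873 mm/year.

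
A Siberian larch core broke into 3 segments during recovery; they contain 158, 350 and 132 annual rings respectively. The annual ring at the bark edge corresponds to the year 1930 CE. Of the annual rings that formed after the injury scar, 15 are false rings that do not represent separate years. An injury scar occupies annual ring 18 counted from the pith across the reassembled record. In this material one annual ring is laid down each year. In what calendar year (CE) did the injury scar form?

Total annual rings = 158 + 350 + 132 = 640.
640 − 18 = 622 annual rings lie beyond the injury scar toward the bark edge.
Excluding 15 false annual rings: 622 − 15 = 607.
1930 − 607 = 1323 CE.

1323 CE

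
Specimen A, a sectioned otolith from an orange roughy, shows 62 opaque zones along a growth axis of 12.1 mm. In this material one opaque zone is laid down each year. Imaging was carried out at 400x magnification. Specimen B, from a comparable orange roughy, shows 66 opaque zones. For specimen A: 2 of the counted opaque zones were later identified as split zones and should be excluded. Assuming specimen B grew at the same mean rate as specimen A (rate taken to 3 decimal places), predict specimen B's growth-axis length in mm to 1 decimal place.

Specimen A: adjusted count: 62 − 2 = 60 opaque zones.
A: 12.1 mm over 60 years gives 12.1 / 60 ≈ 0.202 mm/year.
B's length ≈ 0.202 × 66 = 13.3 mm.

13.3 mm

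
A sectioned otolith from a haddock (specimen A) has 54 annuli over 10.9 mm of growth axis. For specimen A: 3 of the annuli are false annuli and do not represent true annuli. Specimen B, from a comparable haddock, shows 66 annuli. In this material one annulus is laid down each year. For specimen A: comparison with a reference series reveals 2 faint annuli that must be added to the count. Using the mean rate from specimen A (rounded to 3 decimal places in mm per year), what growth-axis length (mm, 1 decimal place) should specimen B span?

Specimen A: true annulus count = 54 − 3 + 2 = 53.
A: Extension rate ≈ 10.9 / 53 = 0.206 mm/yr.
Length of B = 0.206 × 66 = 13.6 mm.

13.6 mm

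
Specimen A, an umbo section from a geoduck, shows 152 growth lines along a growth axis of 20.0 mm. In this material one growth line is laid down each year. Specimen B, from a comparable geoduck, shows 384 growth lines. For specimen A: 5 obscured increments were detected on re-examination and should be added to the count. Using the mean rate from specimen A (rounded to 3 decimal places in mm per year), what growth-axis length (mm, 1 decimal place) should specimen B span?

48.8 mm

Specimen A: true growth line count = 152 + 5 = 157.
A: Extension rate ≈ 20.0 / 157 = 0.127 mm/year.
B's length ≈ 0.127 × 384 = 48.8 mm.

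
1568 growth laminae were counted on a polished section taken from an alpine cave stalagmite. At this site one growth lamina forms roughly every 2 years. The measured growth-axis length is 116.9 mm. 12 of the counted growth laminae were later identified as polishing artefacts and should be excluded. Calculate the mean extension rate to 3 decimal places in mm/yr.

True growth lamina count = 1568 − 12 = 1556.
At 2 years per growth lamina, 1556 × 2 = 3112 years.
116.9 mm over 3112 years gives 116.9 / 3112 ≈ 0.038 mm/yr.

0.038 mm/yr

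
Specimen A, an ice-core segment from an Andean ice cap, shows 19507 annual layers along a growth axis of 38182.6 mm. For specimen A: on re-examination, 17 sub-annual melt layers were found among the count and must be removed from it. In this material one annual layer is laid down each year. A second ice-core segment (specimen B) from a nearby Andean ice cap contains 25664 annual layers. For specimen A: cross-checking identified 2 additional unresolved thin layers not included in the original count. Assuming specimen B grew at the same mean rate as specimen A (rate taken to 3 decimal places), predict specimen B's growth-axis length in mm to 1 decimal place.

Specimen A: after corrections the count is 19507 − 17 + 2 = 19492 annual layers.
A: Mean rate = 38182.6 mm / 19492 years ≈ 1.959 mm/year.
Length of B = 1.959 × 25664 = 50275.8 mm.

50275.8 mm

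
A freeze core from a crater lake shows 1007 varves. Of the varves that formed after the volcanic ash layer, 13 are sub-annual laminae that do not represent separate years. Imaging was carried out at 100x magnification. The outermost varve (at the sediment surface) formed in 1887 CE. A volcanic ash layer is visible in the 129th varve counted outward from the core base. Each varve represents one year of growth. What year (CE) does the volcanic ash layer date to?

1022 CE

The volcanic ash layer sits at varve 129 from the core base, so 1007 − 129 = 878 varves formed after it.
Removing the 13 false varves leaves 878 − 13 = 865 true varves beyond the volcanic ash layer.
Counting back 865 years from 1887 CE places the volcanic ash layer in 1887 − 865 = 1022 CE.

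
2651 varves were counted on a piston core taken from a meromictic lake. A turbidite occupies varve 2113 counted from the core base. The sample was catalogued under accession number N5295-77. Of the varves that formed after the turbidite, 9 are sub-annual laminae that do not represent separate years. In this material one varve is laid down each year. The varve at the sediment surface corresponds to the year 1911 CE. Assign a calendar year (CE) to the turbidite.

1382 CE

Between varve 2113 and the sediment surface there are 2651 − 2113 = 538 varves.
Excluding 9 false varves: 538 − 9 = 529.
1911 − 529 = 1382 CE.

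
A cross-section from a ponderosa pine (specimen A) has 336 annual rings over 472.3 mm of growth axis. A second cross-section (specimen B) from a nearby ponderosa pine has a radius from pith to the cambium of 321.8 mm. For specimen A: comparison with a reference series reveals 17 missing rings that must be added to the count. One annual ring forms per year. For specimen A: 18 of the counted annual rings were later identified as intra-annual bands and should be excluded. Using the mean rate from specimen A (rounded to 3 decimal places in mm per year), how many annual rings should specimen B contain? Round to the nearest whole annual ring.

228 annual rings

Specimen A: adjusted count: 336 − 18 + 17 = 335 annual rings.
A: Extension rate ≈ 472.3 / 335 = 1.410 mm per year.
Specimen B: 321.8 mm / 1.410 mm per year = 228.23 years ≈ 228 annual rings.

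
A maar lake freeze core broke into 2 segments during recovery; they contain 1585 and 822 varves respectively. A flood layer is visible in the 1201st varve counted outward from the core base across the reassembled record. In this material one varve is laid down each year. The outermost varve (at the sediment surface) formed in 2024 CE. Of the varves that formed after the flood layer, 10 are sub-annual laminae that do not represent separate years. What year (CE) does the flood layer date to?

Total varves = 1585 + 822 = 2407.
Between varve 1201 and the sediment surface there are 2407 − 1201 = 1206 varves.
Excluding 10 false varves: 1206 − 10 = 1196.
Counting back 1196 years from 2024 CE places the flood layer in 2024 − 1196 = 828 CE.

828 CE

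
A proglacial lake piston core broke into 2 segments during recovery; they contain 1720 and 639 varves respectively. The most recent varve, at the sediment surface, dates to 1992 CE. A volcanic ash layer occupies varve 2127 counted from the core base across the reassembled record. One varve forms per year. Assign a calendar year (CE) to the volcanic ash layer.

Total varves = 1720 + 639 = 2359.
The volcanic ash layer sits at varve 2127 from the core base, so 2359 − 2127 = 232 varves formed after it.
1992 − 232 = 1760 CE.

1760 CE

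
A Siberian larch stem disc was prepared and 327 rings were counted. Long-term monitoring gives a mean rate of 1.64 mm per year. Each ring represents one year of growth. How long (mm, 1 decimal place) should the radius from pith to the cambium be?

536.3 mm

327 years of growth are recorded.
Length ≈ 1.64 × 327 = 536.3 mm.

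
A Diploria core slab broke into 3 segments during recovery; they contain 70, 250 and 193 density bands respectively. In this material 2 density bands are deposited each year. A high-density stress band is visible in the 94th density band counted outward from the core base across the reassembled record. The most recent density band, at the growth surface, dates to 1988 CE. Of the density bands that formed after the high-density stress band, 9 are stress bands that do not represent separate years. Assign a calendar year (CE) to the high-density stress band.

Total density bands = 70 + 250 + 193 = 513.
513 − 94 = 419 density bands lie beyond the high-density stress band toward the growth surface.
Removing the 9 false density bands leaves 419 − 9 = 410 true density bands beyond the high-density stress band.
Dividing by 2 density bands per year: 410 / 2 = 205 years.
Counting back 205 years from 1988 CE places the high-density stress band in 1988 − 205 = 1783 CE.

1783 CE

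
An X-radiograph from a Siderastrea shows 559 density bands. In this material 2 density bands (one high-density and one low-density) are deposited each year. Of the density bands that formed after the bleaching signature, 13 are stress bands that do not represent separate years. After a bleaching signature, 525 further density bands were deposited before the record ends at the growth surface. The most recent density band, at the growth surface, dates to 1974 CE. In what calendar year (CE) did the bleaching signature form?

1718 CE

525 density bands formed after the bleaching signature.
Removing the 13 false density bands leaves 525 − 13 = 512 true density bands beyond the bleaching signature.
Dividing by 2 density bands per year: 512 / 2 = 256 years.
The density band at the growth surface is 1974 CE, so the bleaching signature dates to 1974 − 256 = 1718 CE.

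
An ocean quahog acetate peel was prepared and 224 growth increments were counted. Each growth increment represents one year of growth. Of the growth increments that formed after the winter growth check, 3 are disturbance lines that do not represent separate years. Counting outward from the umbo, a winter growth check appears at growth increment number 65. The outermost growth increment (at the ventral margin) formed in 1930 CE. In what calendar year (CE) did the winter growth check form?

Between growth increment 65 and the ventral margin there are 224 − 65 = 159 growth increments.
159 − 3 false = 156 true growth increments after the winter growth check.
The growth increment at the ventral margin is 1930 CE, so the winter growth check dates to 1930 − 156 = 1774 CE.

1774 CE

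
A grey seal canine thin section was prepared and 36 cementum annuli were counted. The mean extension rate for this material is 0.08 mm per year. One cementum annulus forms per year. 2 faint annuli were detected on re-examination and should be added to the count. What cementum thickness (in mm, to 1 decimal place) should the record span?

Adjusted count: 36 + 2 = 38 cementum annuli.
Predicted length = 0.08 mm/year × 38 years = 3.0 mm.

3.0 mm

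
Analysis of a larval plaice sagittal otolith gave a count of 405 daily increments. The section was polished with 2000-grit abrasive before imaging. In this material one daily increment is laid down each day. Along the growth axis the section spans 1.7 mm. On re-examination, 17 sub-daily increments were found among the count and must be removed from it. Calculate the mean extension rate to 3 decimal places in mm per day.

0.004 mm per day

Adjusted count: 405 − 17 = 388 daily increments.
1.7 mm over 388 days gives 1.7 / 388 ≈ 0.004 mm per day.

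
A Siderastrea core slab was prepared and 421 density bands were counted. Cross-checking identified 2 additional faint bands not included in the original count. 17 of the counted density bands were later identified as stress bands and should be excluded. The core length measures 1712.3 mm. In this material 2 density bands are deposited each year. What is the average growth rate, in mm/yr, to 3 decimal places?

Correcting the raw count gives 421 − 17 + 2 = 406 true density bands.
With 2 density bands per year, 406 / 2 = 203 years.
1712.3 mm over 203 years gives 1712.3 / 203 ≈ 8.435 mm/yr.

8.435 mm/yr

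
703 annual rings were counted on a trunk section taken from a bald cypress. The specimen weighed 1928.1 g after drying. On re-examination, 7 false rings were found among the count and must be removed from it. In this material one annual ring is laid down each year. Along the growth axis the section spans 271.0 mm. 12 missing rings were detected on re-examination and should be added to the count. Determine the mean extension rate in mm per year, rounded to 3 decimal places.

Adjusted count: 703 − 7 + 12 = 708 annual rings.
271.0 mm over 708 years gives 271.0 / 708 ≈ 0.383 mm per year.

0.383 mm per year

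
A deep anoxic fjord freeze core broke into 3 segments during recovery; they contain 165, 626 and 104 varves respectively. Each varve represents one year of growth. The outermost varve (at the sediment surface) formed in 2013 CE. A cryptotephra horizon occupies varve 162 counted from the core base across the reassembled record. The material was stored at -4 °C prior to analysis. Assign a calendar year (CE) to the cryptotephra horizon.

Total varves = 165 + 626 + 104 = 895.
895 − 162 = 733 varves lie beyond the cryptotephra horizon toward the sediment surface.
2013 − 733 = 1280 CE.

1280 CE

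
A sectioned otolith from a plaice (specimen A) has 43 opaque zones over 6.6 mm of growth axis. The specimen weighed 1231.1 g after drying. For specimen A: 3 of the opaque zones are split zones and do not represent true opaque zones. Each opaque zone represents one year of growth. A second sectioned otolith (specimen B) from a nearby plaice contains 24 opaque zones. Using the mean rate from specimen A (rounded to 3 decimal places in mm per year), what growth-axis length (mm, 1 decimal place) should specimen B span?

4.0 mm

Specimen A: adjusted count: 43 − 3 = 40 opaque zones.
A: Extension rate ≈ 6.6 / 40 = 0.165 mm per year.
B's length ≈ 0.165 × 24 = 4.0 mm.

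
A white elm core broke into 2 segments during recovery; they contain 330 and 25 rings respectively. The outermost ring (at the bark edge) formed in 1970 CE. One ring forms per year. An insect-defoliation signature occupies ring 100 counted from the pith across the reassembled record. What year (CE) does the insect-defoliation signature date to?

1715 CE

Total rings = 330 + 25 = 355.
The insect-defoliation signature sits at ring 100 from the pith, so 355 − 100 = 255 rings formed after it.
Counting back 255 years from 1970 CE places the insect-defoliation signature in 1970 − 255 = 1715 CE.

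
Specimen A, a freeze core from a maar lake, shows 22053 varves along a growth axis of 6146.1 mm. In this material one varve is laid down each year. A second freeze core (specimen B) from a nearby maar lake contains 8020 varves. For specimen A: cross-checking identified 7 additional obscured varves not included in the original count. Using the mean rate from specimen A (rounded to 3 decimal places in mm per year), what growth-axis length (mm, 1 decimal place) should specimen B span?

Specimen A: true varve count = 22053 + 7 = 22060.
A: 6146.1 mm over 22060 years gives 6146.1 / 22060 ≈ 0.279 mm/yr.
Length of B = 0.279 × 8020 = 2237.6 mm.

2237.6 mm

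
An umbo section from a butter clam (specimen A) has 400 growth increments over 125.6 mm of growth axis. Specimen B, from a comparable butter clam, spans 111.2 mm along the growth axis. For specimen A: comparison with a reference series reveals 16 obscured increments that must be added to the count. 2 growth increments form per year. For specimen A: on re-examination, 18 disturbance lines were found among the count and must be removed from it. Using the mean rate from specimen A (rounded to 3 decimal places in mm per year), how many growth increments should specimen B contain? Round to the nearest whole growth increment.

352 growth increments

Specimen A: true growth increment count = 400 − 18 + 16 = 398.
Specimen A: dividing by 2 growth increments per year: 398 / 2 = 199 years.
A: 125.6 mm over 199 years gives 125.6 / 199 ≈ 0.631 mm/year.
Specimen B: 111.2 mm / 0.631 mm per year = 176.23 years; at 2 growth increments per year that is 176.23 × 2 ≈ 352 growth increments.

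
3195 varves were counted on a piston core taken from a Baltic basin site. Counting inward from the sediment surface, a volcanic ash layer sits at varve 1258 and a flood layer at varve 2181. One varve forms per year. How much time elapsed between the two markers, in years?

2181 − 1258 = 923 varves lie between the two events.
That is 923 years at one varve per year.

923 yr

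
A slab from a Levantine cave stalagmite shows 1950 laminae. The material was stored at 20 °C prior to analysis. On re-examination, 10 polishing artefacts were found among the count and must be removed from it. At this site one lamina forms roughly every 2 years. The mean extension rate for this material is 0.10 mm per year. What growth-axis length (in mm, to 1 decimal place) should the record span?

388.0 mm

Adjusted count: 1950 − 10 = 1940 laminae.
At 2 years per lamina, 1940 × 2 = 3880 years.
3880 years at 0.10 mm/year gives 0.10 × 3880 = 388.0 mm.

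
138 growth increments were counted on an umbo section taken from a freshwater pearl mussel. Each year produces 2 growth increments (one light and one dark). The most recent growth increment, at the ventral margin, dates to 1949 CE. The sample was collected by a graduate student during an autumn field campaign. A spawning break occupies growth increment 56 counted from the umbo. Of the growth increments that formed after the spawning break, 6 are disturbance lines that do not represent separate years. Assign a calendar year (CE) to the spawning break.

138 − 56 = 82 growth increments lie beyond the spawning break toward the ventral margin.
82 − 6 false = 76 true growth increments after the spawning break.
Dividing by 2 growth increments per year: 76 / 2 = 38 years.
The growth increment at the ventral margin is 1949 CE, so the spawning break dates to 1949 − 38 = 1911 CE.

1911 CE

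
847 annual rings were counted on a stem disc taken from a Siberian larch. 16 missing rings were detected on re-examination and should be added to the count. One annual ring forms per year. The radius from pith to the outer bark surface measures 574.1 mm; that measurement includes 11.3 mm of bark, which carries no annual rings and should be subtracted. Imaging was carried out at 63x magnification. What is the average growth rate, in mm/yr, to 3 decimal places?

True annual ring count = 847 + 16 = 863.
Net length = 574.1 − 11.3 = 562.8 mm.
562.8 mm over 863 years gives 562.8 / 863 ≈ 0.652 mm/yr.

0.652 mm/yr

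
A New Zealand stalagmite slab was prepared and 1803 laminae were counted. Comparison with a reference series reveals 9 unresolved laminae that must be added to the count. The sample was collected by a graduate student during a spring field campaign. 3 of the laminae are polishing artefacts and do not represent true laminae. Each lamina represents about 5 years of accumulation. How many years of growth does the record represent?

9045 years

True lamina count = 1803 − 3 + 9 = 1809.
Multiplying by 5 years per lamina: 1809 × 5 = 9045 years.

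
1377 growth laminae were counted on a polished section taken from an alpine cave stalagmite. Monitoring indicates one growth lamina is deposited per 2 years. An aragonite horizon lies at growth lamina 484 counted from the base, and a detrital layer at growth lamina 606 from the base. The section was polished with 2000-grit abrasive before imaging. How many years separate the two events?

244 yr

The two markers are separated by 606 − 484 = 122 growth laminae.
122 growth laminae at 2 years each span 122 × 2 = 244 years.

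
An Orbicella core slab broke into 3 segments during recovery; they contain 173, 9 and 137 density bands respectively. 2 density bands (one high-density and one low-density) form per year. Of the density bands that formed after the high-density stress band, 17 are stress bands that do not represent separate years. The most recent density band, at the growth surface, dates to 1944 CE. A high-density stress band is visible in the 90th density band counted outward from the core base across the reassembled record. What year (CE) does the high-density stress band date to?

1838 CE

Total density bands = 173 + 9 + 137 = 319.
319 − 90 = 229 density bands lie beyond the high-density stress band toward the growth surface.
Removing the 17 false density bands leaves 229 − 17 = 212 true density bands beyond the high-density stress band.
212 density bands at 2 per year is 212 / 2 = 106 years.
1944 − 106 = 1838 CE.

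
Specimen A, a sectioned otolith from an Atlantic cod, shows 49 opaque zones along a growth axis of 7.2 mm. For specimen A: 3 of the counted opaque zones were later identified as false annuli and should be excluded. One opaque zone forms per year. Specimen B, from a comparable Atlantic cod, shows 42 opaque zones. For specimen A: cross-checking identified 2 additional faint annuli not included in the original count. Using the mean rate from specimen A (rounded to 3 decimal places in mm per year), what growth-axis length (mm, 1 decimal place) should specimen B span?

Specimen A: true opaque zone count = 49 − 3 + 2 = 48.
A: 7.2 mm over 48 years gives 7.2 / 48 ≈ 0.150 mm/year.
For B, 0.150 mm/year × 42 years = 6.3 mm.

6.3 mm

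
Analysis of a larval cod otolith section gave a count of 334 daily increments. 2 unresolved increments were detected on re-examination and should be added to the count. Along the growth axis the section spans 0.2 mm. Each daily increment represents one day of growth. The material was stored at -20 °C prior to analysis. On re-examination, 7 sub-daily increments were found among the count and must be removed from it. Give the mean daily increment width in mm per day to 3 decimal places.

After corrections the count is 334 − 7 + 2 = 329 daily increments.
Mean rate = 0.2 mm / 329 days ≈ 0.001 mm per day.

0.001 mm per day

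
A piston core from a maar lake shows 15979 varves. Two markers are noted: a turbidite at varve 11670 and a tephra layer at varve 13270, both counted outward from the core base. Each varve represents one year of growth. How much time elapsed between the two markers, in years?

Separation: 13270 − 11670 = 1600 varves.
One varve per year makes the interval 1600 years.

1600 yr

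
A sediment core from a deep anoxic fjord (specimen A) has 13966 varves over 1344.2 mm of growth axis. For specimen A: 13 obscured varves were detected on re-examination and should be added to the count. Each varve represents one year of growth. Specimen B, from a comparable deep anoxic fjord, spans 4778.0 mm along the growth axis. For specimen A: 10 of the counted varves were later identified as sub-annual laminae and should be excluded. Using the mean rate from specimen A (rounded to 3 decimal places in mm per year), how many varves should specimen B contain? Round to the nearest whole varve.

Specimen A: after corrections the count is 13966 − 10 + 13 = 13969 varves.
A: Extension rate ≈ 1344.2 / 13969 = 0.096 mm/yr.
Specimen B: 4778.0 mm / 0.096 mm per year = 49770.83 years ≈ 49771 varves.

49771 varves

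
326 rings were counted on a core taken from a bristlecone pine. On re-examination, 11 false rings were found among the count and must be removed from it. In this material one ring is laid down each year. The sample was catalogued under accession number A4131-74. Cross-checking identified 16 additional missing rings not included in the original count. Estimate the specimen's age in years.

331 years

After corrections the count is 326 − 11 + 16 = 331 rings.
With a one-to-one ring periodicity this is 331 years.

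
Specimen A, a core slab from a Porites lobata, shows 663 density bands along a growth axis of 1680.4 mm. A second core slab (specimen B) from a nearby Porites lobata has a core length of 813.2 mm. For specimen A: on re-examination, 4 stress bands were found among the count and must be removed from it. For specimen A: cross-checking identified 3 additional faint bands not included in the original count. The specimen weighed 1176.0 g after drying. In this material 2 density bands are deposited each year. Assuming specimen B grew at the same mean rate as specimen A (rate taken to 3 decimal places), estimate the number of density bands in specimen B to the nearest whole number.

320 density bands

Specimen A: after corrections the count is 663 − 4 + 3 = 662 density bands.
Specimen A: with 2 density bands per year, 662 / 2 = 331 years.
A: 1680.4 mm over 331 years gives 1680.4 / 331 ≈ 5.077 mm/year.
B spans 813.2 / 5.077 = 160.17 years; at 2 density bands per year that is 160.17 × 2 ≈ 320 density bands.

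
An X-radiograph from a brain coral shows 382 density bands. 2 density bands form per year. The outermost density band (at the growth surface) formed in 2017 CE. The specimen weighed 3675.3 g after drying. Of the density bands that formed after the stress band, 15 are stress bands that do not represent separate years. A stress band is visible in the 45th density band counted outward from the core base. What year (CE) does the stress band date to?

Between density band 45 and the growth surface there are 382 − 45 = 337 density bands.
337 − 15 false = 322 true density bands after the stress band.
322 density bands at 2 per year is 322 / 2 = 161 years.
Counting back 161 years from 2017 CE places the stress band in 2017 − 161 = 1856 CE.

1856 CE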